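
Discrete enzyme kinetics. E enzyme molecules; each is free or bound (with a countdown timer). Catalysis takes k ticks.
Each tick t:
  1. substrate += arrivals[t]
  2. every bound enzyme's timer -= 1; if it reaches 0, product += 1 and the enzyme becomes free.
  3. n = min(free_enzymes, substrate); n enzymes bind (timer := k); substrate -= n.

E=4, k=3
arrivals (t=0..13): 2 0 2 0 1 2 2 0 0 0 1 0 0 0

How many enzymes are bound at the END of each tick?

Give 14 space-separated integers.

Answer: 2 2 4 2 3 3 4 4 2 1 1 1 1 0

Derivation:
t=0: arr=2 -> substrate=0 bound=2 product=0
t=1: arr=0 -> substrate=0 bound=2 product=0
t=2: arr=2 -> substrate=0 bound=4 product=0
t=3: arr=0 -> substrate=0 bound=2 product=2
t=4: arr=1 -> substrate=0 bound=3 product=2
t=5: arr=2 -> substrate=0 bound=3 product=4
t=6: arr=2 -> substrate=1 bound=4 product=4
t=7: arr=0 -> substrate=0 bound=4 product=5
t=8: arr=0 -> substrate=0 bound=2 product=7
t=9: arr=0 -> substrate=0 bound=1 product=8
t=10: arr=1 -> substrate=0 bound=1 product=9
t=11: arr=0 -> substrate=0 bound=1 product=9
t=12: arr=0 -> substrate=0 bound=1 product=9
t=13: arr=0 -> substrate=0 bound=0 product=10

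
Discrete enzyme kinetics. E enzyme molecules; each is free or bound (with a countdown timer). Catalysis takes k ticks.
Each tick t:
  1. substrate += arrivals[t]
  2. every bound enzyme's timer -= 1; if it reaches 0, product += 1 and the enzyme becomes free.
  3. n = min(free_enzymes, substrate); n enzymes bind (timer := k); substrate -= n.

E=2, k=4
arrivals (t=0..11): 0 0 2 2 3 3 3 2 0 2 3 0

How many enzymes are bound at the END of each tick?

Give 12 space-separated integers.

Answer: 0 0 2 2 2 2 2 2 2 2 2 2

Derivation:
t=0: arr=0 -> substrate=0 bound=0 product=0
t=1: arr=0 -> substrate=0 bound=0 product=0
t=2: arr=2 -> substrate=0 bound=2 product=0
t=3: arr=2 -> substrate=2 bound=2 product=0
t=4: arr=3 -> substrate=5 bound=2 product=0
t=5: arr=3 -> substrate=8 bound=2 product=0
t=6: arr=3 -> substrate=9 bound=2 product=2
t=7: arr=2 -> substrate=11 bound=2 product=2
t=8: arr=0 -> substrate=11 bound=2 product=2
t=9: arr=2 -> substrate=13 bound=2 product=2
t=10: arr=3 -> substrate=14 bound=2 product=4
t=11: arr=0 -> substrate=14 bound=2 product=4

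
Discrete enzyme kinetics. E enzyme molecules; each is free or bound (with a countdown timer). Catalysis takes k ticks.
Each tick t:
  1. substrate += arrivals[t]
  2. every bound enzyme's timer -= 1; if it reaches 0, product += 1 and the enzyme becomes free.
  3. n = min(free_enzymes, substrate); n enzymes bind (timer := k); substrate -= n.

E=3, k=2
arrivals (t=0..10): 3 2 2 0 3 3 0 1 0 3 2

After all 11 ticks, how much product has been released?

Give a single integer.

Answer: 14

Derivation:
t=0: arr=3 -> substrate=0 bound=3 product=0
t=1: arr=2 -> substrate=2 bound=3 product=0
t=2: arr=2 -> substrate=1 bound=3 product=3
t=3: arr=0 -> substrate=1 bound=3 product=3
t=4: arr=3 -> substrate=1 bound=3 product=6
t=5: arr=3 -> substrate=4 bound=3 product=6
t=6: arr=0 -> substrate=1 bound=3 product=9
t=7: arr=1 -> substrate=2 bound=3 product=9
t=8: arr=0 -> substrate=0 bound=2 product=12
t=9: arr=3 -> substrate=2 bound=3 product=12
t=10: arr=2 -> substrate=2 bound=3 product=14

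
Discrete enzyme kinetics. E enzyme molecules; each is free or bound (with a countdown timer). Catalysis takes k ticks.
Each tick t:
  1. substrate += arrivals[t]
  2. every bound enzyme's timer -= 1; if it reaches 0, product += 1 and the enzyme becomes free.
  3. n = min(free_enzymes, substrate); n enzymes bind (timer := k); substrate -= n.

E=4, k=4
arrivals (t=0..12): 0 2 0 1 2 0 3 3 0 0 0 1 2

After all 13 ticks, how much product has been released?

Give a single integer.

t=0: arr=0 -> substrate=0 bound=0 product=0
t=1: arr=2 -> substrate=0 bound=2 product=0
t=2: arr=0 -> substrate=0 bound=2 product=0
t=3: arr=1 -> substrate=0 bound=3 product=0
t=4: arr=2 -> substrate=1 bound=4 product=0
t=5: arr=0 -> substrate=0 bound=3 product=2
t=6: arr=3 -> substrate=2 bound=4 product=2
t=7: arr=3 -> substrate=4 bound=4 product=3
t=8: arr=0 -> substrate=3 bound=4 product=4
t=9: arr=0 -> substrate=2 bound=4 product=5
t=10: arr=0 -> substrate=1 bound=4 product=6
t=11: arr=1 -> substrate=1 bound=4 product=7
t=12: arr=2 -> substrate=2 bound=4 product=8

Answer: 8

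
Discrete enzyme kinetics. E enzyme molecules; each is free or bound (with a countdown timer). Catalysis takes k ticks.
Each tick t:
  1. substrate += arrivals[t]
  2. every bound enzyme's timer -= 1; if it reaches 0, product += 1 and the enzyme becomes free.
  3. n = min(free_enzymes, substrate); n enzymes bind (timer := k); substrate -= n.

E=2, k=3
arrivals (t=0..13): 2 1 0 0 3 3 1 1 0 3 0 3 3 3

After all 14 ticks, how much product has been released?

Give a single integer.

t=0: arr=2 -> substrate=0 bound=2 product=0
t=1: arr=1 -> substrate=1 bound=2 product=0
t=2: arr=0 -> substrate=1 bound=2 product=0
t=3: arr=0 -> substrate=0 bound=1 product=2
t=4: arr=3 -> substrate=2 bound=2 product=2
t=5: arr=3 -> substrate=5 bound=2 product=2
t=6: arr=1 -> substrate=5 bound=2 product=3
t=7: arr=1 -> substrate=5 bound=2 product=4
t=8: arr=0 -> substrate=5 bound=2 product=4
t=9: arr=3 -> substrate=7 bound=2 product=5
t=10: arr=0 -> substrate=6 bound=2 product=6
t=11: arr=3 -> substrate=9 bound=2 product=6
t=12: arr=3 -> substrate=11 bound=2 product=7
t=13: arr=3 -> substrate=13 bound=2 product=8

Answer: 8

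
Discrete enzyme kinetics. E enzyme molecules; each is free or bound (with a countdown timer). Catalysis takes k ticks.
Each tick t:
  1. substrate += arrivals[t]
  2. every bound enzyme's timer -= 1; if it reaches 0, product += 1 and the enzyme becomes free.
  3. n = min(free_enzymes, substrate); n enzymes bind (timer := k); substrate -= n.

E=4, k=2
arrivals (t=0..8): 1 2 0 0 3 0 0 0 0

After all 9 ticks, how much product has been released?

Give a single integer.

t=0: arr=1 -> substrate=0 bound=1 product=0
t=1: arr=2 -> substrate=0 bound=3 product=0
t=2: arr=0 -> substrate=0 bound=2 product=1
t=3: arr=0 -> substrate=0 bound=0 product=3
t=4: arr=3 -> substrate=0 bound=3 product=3
t=5: arr=0 -> substrate=0 bound=3 product=3
t=6: arr=0 -> substrate=0 bound=0 product=6
t=7: arr=0 -> substrate=0 bound=0 product=6
t=8: arr=0 -> substrate=0 bound=0 product=6

Answer: 6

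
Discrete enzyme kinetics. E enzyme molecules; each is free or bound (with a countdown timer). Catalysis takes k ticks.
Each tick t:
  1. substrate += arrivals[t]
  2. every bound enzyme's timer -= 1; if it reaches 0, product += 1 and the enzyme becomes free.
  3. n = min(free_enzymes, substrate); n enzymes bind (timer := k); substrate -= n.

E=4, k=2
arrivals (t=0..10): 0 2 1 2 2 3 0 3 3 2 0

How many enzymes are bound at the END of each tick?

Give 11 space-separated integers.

t=0: arr=0 -> substrate=0 bound=0 product=0
t=1: arr=2 -> substrate=0 bound=2 product=0
t=2: arr=1 -> substrate=0 bound=3 product=0
t=3: arr=2 -> substrate=0 bound=3 product=2
t=4: arr=2 -> substrate=0 bound=4 product=3
t=5: arr=3 -> substrate=1 bound=4 product=5
t=6: arr=0 -> substrate=0 bound=3 product=7
t=7: arr=3 -> substrate=0 bound=4 product=9
t=8: arr=3 -> substrate=2 bound=4 product=10
t=9: arr=2 -> substrate=1 bound=4 product=13
t=10: arr=0 -> substrate=0 bound=4 product=14

Answer: 0 2 3 3 4 4 3 4 4 4 4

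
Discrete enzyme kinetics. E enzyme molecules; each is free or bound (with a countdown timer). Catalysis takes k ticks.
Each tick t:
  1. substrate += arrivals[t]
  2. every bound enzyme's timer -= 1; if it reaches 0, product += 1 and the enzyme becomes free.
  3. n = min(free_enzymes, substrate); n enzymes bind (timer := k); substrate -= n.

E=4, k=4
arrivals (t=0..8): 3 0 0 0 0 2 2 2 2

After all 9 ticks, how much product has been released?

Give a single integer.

Answer: 3

Derivation:
t=0: arr=3 -> substrate=0 bound=3 product=0
t=1: arr=0 -> substrate=0 bound=3 product=0
t=2: arr=0 -> substrate=0 bound=3 product=0
t=3: arr=0 -> substrate=0 bound=3 product=0
t=4: arr=0 -> substrate=0 bound=0 product=3
t=5: arr=2 -> substrate=0 bound=2 product=3
t=6: arr=2 -> substrate=0 bound=4 product=3
t=7: arr=2 -> substrate=2 bound=4 product=3
t=8: arr=2 -> substrate=4 bound=4 product=3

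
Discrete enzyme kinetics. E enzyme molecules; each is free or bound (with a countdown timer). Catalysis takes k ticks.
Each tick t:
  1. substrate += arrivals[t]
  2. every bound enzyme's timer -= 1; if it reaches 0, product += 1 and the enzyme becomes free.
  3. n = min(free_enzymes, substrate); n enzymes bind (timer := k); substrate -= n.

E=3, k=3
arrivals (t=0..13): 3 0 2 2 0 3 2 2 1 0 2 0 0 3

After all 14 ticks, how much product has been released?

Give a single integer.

t=0: arr=3 -> substrate=0 bound=3 product=0
t=1: arr=0 -> substrate=0 bound=3 product=0
t=2: arr=2 -> substrate=2 bound=3 product=0
t=3: arr=2 -> substrate=1 bound=3 product=3
t=4: arr=0 -> substrate=1 bound=3 product=3
t=5: arr=3 -> substrate=4 bound=3 product=3
t=6: arr=2 -> substrate=3 bound=3 product=6
t=7: arr=2 -> substrate=5 bound=3 product=6
t=8: arr=1 -> substrate=6 bound=3 product=6
t=9: arr=0 -> substrate=3 bound=3 product=9
t=10: arr=2 -> substrate=5 bound=3 product=9
t=11: arr=0 -> substrate=5 bound=3 product=9
t=12: arr=0 -> substrate=2 bound=3 product=12
t=13: arr=3 -> substrate=5 bound=3 product=12

Answer: 12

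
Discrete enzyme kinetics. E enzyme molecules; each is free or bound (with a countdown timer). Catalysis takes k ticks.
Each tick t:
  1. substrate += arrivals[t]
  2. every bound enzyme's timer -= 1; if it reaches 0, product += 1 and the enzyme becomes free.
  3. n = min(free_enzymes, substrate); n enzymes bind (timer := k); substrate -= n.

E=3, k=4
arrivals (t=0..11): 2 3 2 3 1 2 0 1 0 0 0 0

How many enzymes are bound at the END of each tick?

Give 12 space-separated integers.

t=0: arr=2 -> substrate=0 bound=2 product=0
t=1: arr=3 -> substrate=2 bound=3 product=0
t=2: arr=2 -> substrate=4 bound=3 product=0
t=3: arr=3 -> substrate=7 bound=3 product=0
t=4: arr=1 -> substrate=6 bound=3 product=2
t=5: arr=2 -> substrate=7 bound=3 product=3
t=6: arr=0 -> substrate=7 bound=3 product=3
t=7: arr=1 -> substrate=8 bound=3 product=3
t=8: arr=0 -> substrate=6 bound=3 product=5
t=9: arr=0 -> substrate=5 bound=3 product=6
t=10: arr=0 -> substrate=5 bound=3 product=6
t=11: arr=0 -> substrate=5 bound=3 product=6

Answer: 2 3 3 3 3 3 3 3 3 3 3 3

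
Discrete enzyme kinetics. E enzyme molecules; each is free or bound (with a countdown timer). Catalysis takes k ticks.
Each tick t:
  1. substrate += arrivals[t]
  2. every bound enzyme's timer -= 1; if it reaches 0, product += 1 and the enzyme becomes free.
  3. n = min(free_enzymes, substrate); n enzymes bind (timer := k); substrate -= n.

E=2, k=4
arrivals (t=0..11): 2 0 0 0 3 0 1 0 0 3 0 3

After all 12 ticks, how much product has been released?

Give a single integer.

Answer: 4

Derivation:
t=0: arr=2 -> substrate=0 bound=2 product=0
t=1: arr=0 -> substrate=0 bound=2 product=0
t=2: arr=0 -> substrate=0 bound=2 product=0
t=3: arr=0 -> substrate=0 bound=2 product=0
t=4: arr=3 -> substrate=1 bound=2 product=2
t=5: arr=0 -> substrate=1 bound=2 product=2
t=6: arr=1 -> substrate=2 bound=2 product=2
t=7: arr=0 -> substrate=2 bound=2 product=2
t=8: arr=0 -> substrate=0 bound=2 product=4
t=9: arr=3 -> substrate=3 bound=2 product=4
t=10: arr=0 -> substrate=3 bound=2 product=4
t=11: arr=3 -> substrate=6 bound=2 product=4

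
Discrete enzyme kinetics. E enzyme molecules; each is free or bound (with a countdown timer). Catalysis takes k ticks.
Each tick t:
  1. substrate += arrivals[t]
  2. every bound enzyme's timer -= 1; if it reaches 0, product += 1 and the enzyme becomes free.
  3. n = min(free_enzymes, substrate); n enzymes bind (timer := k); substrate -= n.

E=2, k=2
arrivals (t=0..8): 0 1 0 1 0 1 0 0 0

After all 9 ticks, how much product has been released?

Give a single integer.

t=0: arr=0 -> substrate=0 bound=0 product=0
t=1: arr=1 -> substrate=0 bound=1 product=0
t=2: arr=0 -> substrate=0 bound=1 product=0
t=3: arr=1 -> substrate=0 bound=1 product=1
t=4: arr=0 -> substrate=0 bound=1 product=1
t=5: arr=1 -> substrate=0 bound=1 product=2
t=6: arr=0 -> substrate=0 bound=1 product=2
t=7: arr=0 -> substrate=0 bound=0 product=3
t=8: arr=0 -> substrate=0 bound=0 product=3

Answer: 3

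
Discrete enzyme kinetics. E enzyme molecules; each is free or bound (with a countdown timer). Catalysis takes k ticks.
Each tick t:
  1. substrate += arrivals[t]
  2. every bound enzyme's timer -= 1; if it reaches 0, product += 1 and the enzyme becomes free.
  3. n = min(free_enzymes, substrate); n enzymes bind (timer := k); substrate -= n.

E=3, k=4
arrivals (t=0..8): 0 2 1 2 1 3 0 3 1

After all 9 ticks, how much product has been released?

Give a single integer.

Answer: 3

Derivation:
t=0: arr=0 -> substrate=0 bound=0 product=0
t=1: arr=2 -> substrate=0 bound=2 product=0
t=2: arr=1 -> substrate=0 bound=3 product=0
t=3: arr=2 -> substrate=2 bound=3 product=0
t=4: arr=1 -> substrate=3 bound=3 product=0
t=5: arr=3 -> substrate=4 bound=3 product=2
t=6: arr=0 -> substrate=3 bound=3 product=3
t=7: arr=3 -> substrate=6 bound=3 product=3
t=8: arr=1 -> substrate=7 bound=3 product=3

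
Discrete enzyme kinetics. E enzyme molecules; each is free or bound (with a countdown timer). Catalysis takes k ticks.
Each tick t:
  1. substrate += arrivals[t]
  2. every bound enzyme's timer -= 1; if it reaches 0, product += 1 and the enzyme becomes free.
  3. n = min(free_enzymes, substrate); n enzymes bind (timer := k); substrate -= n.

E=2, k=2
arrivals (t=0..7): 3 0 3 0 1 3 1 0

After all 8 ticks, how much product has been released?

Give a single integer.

t=0: arr=3 -> substrate=1 bound=2 product=0
t=1: arr=0 -> substrate=1 bound=2 product=0
t=2: arr=3 -> substrate=2 bound=2 product=2
t=3: arr=0 -> substrate=2 bound=2 product=2
t=4: arr=1 -> substrate=1 bound=2 product=4
t=5: arr=3 -> substrate=4 bound=2 product=4
t=6: arr=1 -> substrate=3 bound=2 product=6
t=7: arr=0 -> substrate=3 bound=2 product=6

Answer: 6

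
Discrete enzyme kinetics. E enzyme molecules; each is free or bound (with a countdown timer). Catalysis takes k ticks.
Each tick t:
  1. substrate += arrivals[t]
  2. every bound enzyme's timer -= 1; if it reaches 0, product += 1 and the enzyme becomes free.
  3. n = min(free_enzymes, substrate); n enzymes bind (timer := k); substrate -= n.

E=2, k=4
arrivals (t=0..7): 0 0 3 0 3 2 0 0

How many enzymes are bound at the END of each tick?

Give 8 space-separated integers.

Answer: 0 0 2 2 2 2 2 2

Derivation:
t=0: arr=0 -> substrate=0 bound=0 product=0
t=1: arr=0 -> substrate=0 bound=0 product=0
t=2: arr=3 -> substrate=1 bound=2 product=0
t=3: arr=0 -> substrate=1 bound=2 product=0
t=4: arr=3 -> substrate=4 bound=2 product=0
t=5: arr=2 -> substrate=6 bound=2 product=0
t=6: arr=0 -> substrate=4 bound=2 product=2
t=7: arr=0 -> substrate=4 bound=2 product=2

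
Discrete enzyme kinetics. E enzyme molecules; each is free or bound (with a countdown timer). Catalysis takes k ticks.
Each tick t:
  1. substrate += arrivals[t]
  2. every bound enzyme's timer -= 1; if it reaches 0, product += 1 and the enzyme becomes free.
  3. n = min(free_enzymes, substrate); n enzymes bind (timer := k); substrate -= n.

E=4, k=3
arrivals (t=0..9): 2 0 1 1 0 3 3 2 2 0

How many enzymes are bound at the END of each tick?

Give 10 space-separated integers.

t=0: arr=2 -> substrate=0 bound=2 product=0
t=1: arr=0 -> substrate=0 bound=2 product=0
t=2: arr=1 -> substrate=0 bound=3 product=0
t=3: arr=1 -> substrate=0 bound=2 product=2
t=4: arr=0 -> substrate=0 bound=2 product=2
t=5: arr=3 -> substrate=0 bound=4 product=3
t=6: arr=3 -> substrate=2 bound=4 product=4
t=7: arr=2 -> substrate=4 bound=4 product=4
t=8: arr=2 -> substrate=3 bound=4 product=7
t=9: arr=0 -> substrate=2 bound=4 product=8

Answer: 2 2 3 2 2 4 4 4 4 4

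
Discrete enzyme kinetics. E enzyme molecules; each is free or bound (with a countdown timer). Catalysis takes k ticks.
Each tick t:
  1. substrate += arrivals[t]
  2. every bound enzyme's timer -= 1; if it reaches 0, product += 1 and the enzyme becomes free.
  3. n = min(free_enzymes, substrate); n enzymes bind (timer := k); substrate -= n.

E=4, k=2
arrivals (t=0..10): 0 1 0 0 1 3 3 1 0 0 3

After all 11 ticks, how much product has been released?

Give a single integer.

Answer: 9

Derivation:
t=0: arr=0 -> substrate=0 bound=0 product=0
t=1: arr=1 -> substrate=0 bound=1 product=0
t=2: arr=0 -> substrate=0 bound=1 product=0
t=3: arr=0 -> substrate=0 bound=0 product=1
t=4: arr=1 -> substrate=0 bound=1 product=1
t=5: arr=3 -> substrate=0 bound=4 product=1
t=6: arr=3 -> substrate=2 bound=4 product=2
t=7: arr=1 -> substrate=0 bound=4 product=5
t=8: arr=0 -> substrate=0 bound=3 product=6
t=9: arr=0 -> substrate=0 bound=0 product=9
t=10: arr=3 -> substrate=0 bound=3 product=9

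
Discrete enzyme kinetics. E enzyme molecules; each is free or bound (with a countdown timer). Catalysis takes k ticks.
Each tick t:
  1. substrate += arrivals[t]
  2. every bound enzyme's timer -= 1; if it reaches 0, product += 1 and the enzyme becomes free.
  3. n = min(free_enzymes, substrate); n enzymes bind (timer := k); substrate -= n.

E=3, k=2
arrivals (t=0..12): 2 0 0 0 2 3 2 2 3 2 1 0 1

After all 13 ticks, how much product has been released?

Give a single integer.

t=0: arr=2 -> substrate=0 bound=2 product=0
t=1: arr=0 -> substrate=0 bound=2 product=0
t=2: arr=0 -> substrate=0 bound=0 product=2
t=3: arr=0 -> substrate=0 bound=0 product=2
t=4: arr=2 -> substrate=0 bound=2 product=2
t=5: arr=3 -> substrate=2 bound=3 product=2
t=6: arr=2 -> substrate=2 bound=3 product=4
t=7: arr=2 -> substrate=3 bound=3 product=5
t=8: arr=3 -> substrate=4 bound=3 product=7
t=9: arr=2 -> substrate=5 bound=3 product=8
t=10: arr=1 -> substrate=4 bound=3 product=10
t=11: arr=0 -> substrate=3 bound=3 product=11
t=12: arr=1 -> substrate=2 bound=3 product=13

Answer: 13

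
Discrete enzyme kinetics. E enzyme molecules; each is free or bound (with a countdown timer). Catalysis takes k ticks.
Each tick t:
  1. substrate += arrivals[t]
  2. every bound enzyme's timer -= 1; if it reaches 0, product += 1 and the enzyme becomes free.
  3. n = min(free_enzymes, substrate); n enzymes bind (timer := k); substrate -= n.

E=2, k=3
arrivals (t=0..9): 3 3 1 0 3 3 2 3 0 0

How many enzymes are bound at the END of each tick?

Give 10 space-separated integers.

Answer: 2 2 2 2 2 2 2 2 2 2

Derivation:
t=0: arr=3 -> substrate=1 bound=2 product=0
t=1: arr=3 -> substrate=4 bound=2 product=0
t=2: arr=1 -> substrate=5 bound=2 product=0
t=3: arr=0 -> substrate=3 bound=2 product=2
t=4: arr=3 -> substrate=6 bound=2 product=2
t=5: arr=3 -> substrate=9 bound=2 product=2
t=6: arr=2 -> substrate=9 bound=2 product=4
t=7: arr=3 -> substrate=12 bound=2 product=4
t=8: arr=0 -> substrate=12 bound=2 product=4
t=9: arr=0 -> substrate=10 bound=2 product=6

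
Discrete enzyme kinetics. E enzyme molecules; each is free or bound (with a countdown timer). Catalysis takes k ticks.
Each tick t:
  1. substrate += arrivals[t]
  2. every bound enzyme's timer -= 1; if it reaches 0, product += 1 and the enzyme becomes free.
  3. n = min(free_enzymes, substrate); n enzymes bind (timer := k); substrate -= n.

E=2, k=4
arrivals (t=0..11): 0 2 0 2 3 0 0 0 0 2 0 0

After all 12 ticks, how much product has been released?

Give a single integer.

t=0: arr=0 -> substrate=0 bound=0 product=0
t=1: arr=2 -> substrate=0 bound=2 product=0
t=2: arr=0 -> substrate=0 bound=2 product=0
t=3: arr=2 -> substrate=2 bound=2 product=0
t=4: arr=3 -> substrate=5 bound=2 product=0
t=5: arr=0 -> substrate=3 bound=2 product=2
t=6: arr=0 -> substrate=3 bound=2 product=2
t=7: arr=0 -> substrate=3 bound=2 product=2
t=8: arr=0 -> substrate=3 bound=2 product=2
t=9: arr=2 -> substrate=3 bound=2 product=4
t=10: arr=0 -> substrate=3 bound=2 product=4
t=11: arr=0 -> substrate=3 bound=2 product=4

Answer: 4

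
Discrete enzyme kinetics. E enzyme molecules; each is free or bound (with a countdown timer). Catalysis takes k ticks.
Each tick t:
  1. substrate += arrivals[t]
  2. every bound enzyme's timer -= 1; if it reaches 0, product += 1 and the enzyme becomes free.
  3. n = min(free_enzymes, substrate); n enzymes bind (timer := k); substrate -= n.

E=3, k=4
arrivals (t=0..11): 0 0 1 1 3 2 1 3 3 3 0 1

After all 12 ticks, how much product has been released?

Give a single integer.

t=0: arr=0 -> substrate=0 bound=0 product=0
t=1: arr=0 -> substrate=0 bound=0 product=0
t=2: arr=1 -> substrate=0 bound=1 product=0
t=3: arr=1 -> substrate=0 bound=2 product=0
t=4: arr=3 -> substrate=2 bound=3 product=0
t=5: arr=2 -> substrate=4 bound=3 product=0
t=6: arr=1 -> substrate=4 bound=3 product=1
t=7: arr=3 -> substrate=6 bound=3 product=2
t=8: arr=3 -> substrate=8 bound=3 product=3
t=9: arr=3 -> substrate=11 bound=3 product=3
t=10: arr=0 -> substrate=10 bound=3 product=4
t=11: arr=1 -> substrate=10 bound=3 product=5

Answer: 5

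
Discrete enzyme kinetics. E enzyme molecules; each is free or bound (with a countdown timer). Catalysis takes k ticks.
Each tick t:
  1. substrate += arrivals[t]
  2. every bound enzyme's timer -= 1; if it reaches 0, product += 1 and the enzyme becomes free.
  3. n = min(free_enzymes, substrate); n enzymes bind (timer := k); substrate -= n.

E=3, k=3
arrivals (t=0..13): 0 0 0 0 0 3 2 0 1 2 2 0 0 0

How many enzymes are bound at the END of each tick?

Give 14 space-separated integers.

Answer: 0 0 0 0 0 3 3 3 3 3 3 3 3 3

Derivation:
t=0: arr=0 -> substrate=0 bound=0 product=0
t=1: arr=0 -> substrate=0 bound=0 product=0
t=2: arr=0 -> substrate=0 bound=0 product=0
t=3: arr=0 -> substrate=0 bound=0 product=0
t=4: arr=0 -> substrate=0 bound=0 product=0
t=5: arr=3 -> substrate=0 bound=3 product=0
t=6: arr=2 -> substrate=2 bound=3 product=0
t=7: arr=0 -> substrate=2 bound=3 product=0
t=8: arr=1 -> substrate=0 bound=3 product=3
t=9: arr=2 -> substrate=2 bound=3 product=3
t=10: arr=2 -> substrate=4 bound=3 product=3
t=11: arr=0 -> substrate=1 bound=3 product=6
t=12: arr=0 -> substrate=1 bound=3 product=6
t=13: arr=0 -> substrate=1 bound=3 product=6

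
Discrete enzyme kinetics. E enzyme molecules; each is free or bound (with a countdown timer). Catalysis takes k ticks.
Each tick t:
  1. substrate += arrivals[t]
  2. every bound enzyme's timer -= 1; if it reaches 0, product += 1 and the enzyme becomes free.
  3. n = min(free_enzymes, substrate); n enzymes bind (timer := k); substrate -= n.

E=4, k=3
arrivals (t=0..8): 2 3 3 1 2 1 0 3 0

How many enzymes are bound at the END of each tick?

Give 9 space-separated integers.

t=0: arr=2 -> substrate=0 bound=2 product=0
t=1: arr=3 -> substrate=1 bound=4 product=0
t=2: arr=3 -> substrate=4 bound=4 product=0
t=3: arr=1 -> substrate=3 bound=4 product=2
t=4: arr=2 -> substrate=3 bound=4 product=4
t=5: arr=1 -> substrate=4 bound=4 product=4
t=6: arr=0 -> substrate=2 bound=4 product=6
t=7: arr=3 -> substrate=3 bound=4 product=8
t=8: arr=0 -> substrate=3 bound=4 product=8

Answer: 2 4 4 4 4 4 4 4 4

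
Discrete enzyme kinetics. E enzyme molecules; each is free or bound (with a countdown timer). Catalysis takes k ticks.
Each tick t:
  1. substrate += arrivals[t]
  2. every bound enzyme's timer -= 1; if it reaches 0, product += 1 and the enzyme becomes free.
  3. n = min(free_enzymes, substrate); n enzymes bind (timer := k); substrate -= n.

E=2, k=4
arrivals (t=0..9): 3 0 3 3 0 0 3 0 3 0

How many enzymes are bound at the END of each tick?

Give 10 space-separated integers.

Answer: 2 2 2 2 2 2 2 2 2 2

Derivation:
t=0: arr=3 -> substrate=1 bound=2 product=0
t=1: arr=0 -> substrate=1 bound=2 product=0
t=2: arr=3 -> substrate=4 bound=2 product=0
t=3: arr=3 -> substrate=7 bound=2 product=0
t=4: arr=0 -> substrate=5 bound=2 product=2
t=5: arr=0 -> substrate=5 bound=2 product=2
t=6: arr=3 -> substrate=8 bound=2 product=2
t=7: arr=0 -> substrate=8 bound=2 product=2
t=8: arr=3 -> substrate=9 bound=2 product=4
t=9: arr=0 -> substrate=9 bound=2 product=4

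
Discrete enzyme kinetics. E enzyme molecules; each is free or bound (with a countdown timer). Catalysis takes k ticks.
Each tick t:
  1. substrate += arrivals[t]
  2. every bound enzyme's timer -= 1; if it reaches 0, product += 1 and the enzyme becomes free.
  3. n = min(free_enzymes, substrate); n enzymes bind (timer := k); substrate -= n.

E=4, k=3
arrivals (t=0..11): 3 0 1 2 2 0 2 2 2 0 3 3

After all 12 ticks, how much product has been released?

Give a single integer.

t=0: arr=3 -> substrate=0 bound=3 product=0
t=1: arr=0 -> substrate=0 bound=3 product=0
t=2: arr=1 -> substrate=0 bound=4 product=0
t=3: arr=2 -> substrate=0 bound=3 product=3
t=4: arr=2 -> substrate=1 bound=4 product=3
t=5: arr=0 -> substrate=0 bound=4 product=4
t=6: arr=2 -> substrate=0 bound=4 product=6
t=7: arr=2 -> substrate=1 bound=4 product=7
t=8: arr=2 -> substrate=2 bound=4 product=8
t=9: arr=0 -> substrate=0 bound=4 product=10
t=10: arr=3 -> substrate=2 bound=4 product=11
t=11: arr=3 -> substrate=4 bound=4 product=12

Answer: 12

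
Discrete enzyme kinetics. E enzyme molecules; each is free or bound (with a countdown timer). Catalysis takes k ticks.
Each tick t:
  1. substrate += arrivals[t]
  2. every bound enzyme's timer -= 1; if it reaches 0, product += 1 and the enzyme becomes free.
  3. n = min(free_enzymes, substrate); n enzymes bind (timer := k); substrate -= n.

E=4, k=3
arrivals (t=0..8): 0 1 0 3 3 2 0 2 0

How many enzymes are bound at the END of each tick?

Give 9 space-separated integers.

Answer: 0 1 1 4 4 4 4 4 4

Derivation:
t=0: arr=0 -> substrate=0 bound=0 product=0
t=1: arr=1 -> substrate=0 bound=1 product=0
t=2: arr=0 -> substrate=0 bound=1 product=0
t=3: arr=3 -> substrate=0 bound=4 product=0
t=4: arr=3 -> substrate=2 bound=4 product=1
t=5: arr=2 -> substrate=4 bound=4 product=1
t=6: arr=0 -> substrate=1 bound=4 product=4
t=7: arr=2 -> substrate=2 bound=4 product=5
t=8: arr=0 -> substrate=2 bound=4 product=5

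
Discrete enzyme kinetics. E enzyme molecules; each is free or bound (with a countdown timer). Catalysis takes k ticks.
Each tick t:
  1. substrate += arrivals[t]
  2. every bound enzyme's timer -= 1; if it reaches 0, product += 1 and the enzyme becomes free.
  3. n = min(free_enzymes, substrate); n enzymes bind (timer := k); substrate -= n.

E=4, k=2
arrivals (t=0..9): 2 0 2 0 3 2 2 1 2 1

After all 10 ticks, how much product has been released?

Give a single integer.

Answer: 12

Derivation:
t=0: arr=2 -> substrate=0 bound=2 product=0
t=1: arr=0 -> substrate=0 bound=2 product=0
t=2: arr=2 -> substrate=0 bound=2 product=2
t=3: arr=0 -> substrate=0 bound=2 product=2
t=4: arr=3 -> substrate=0 bound=3 product=4
t=5: arr=2 -> substrate=1 bound=4 product=4
t=6: arr=2 -> substrate=0 bound=4 product=7
t=7: arr=1 -> substrate=0 bound=4 product=8
t=8: arr=2 -> substrate=0 bound=3 product=11
t=9: arr=1 -> substrate=0 bound=3 product=12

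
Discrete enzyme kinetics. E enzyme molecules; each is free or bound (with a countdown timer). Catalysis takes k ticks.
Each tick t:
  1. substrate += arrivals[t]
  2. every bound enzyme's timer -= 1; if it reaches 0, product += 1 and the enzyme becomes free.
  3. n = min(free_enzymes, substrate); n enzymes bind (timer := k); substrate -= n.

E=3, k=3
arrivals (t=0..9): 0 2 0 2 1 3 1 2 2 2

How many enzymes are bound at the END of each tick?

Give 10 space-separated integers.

Answer: 0 2 2 3 3 3 3 3 3 3

Derivation:
t=0: arr=0 -> substrate=0 bound=0 product=0
t=1: arr=2 -> substrate=0 bound=2 product=0
t=2: arr=0 -> substrate=0 bound=2 product=0
t=3: arr=2 -> substrate=1 bound=3 product=0
t=4: arr=1 -> substrate=0 bound=3 product=2
t=5: arr=3 -> substrate=3 bound=3 product=2
t=6: arr=1 -> substrate=3 bound=3 product=3
t=7: arr=2 -> substrate=3 bound=3 product=5
t=8: arr=2 -> substrate=5 bound=3 product=5
t=9: arr=2 -> substrate=6 bound=3 product=6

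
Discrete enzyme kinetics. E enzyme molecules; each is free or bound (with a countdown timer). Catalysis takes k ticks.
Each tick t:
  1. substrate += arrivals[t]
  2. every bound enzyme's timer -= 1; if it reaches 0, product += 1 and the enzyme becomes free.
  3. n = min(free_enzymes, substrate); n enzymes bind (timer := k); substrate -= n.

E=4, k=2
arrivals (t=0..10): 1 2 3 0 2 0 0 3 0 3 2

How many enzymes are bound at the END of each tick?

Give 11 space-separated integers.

t=0: arr=1 -> substrate=0 bound=1 product=0
t=1: arr=2 -> substrate=0 bound=3 product=0
t=2: arr=3 -> substrate=1 bound=4 product=1
t=3: arr=0 -> substrate=0 bound=3 product=3
t=4: arr=2 -> substrate=0 bound=3 product=5
t=5: arr=0 -> substrate=0 bound=2 product=6
t=6: arr=0 -> substrate=0 bound=0 product=8
t=7: arr=3 -> substrate=0 bound=3 product=8
t=8: arr=0 -> substrate=0 bound=3 product=8
t=9: arr=3 -> substrate=0 bound=3 product=11
t=10: arr=2 -> substrate=1 bound=4 product=11

Answer: 1 3 4 3 3 2 0 3 3 3 4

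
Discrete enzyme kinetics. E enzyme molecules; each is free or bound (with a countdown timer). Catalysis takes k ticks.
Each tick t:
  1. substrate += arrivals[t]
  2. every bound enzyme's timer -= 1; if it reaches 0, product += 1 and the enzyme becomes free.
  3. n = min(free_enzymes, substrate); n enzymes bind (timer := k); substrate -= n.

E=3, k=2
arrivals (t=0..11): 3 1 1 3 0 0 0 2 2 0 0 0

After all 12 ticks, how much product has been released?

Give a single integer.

Answer: 12

Derivation:
t=0: arr=3 -> substrate=0 bound=3 product=0
t=1: arr=1 -> substrate=1 bound=3 product=0
t=2: arr=1 -> substrate=0 bound=2 product=3
t=3: arr=3 -> substrate=2 bound=3 product=3
t=4: arr=0 -> substrate=0 bound=3 product=5
t=5: arr=0 -> substrate=0 bound=2 product=6
t=6: arr=0 -> substrate=0 bound=0 product=8
t=7: arr=2 -> substrate=0 bound=2 product=8
t=8: arr=2 -> substrate=1 bound=3 product=8
t=9: arr=0 -> substrate=0 bound=2 product=10
t=10: arr=0 -> substrate=0 bound=1 product=11
t=11: arr=0 -> substrate=0 bound=0 product=12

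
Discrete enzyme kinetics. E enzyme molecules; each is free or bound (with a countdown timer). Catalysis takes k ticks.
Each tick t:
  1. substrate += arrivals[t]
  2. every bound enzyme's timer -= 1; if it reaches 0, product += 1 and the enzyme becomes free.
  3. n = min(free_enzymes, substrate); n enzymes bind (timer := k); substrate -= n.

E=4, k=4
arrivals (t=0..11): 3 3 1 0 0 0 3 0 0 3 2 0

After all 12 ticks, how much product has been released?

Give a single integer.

t=0: arr=3 -> substrate=0 bound=3 product=0
t=1: arr=3 -> substrate=2 bound=4 product=0
t=2: arr=1 -> substrate=3 bound=4 product=0
t=3: arr=0 -> substrate=3 bound=4 product=0
t=4: arr=0 -> substrate=0 bound=4 product=3
t=5: arr=0 -> substrate=0 bound=3 product=4
t=6: arr=3 -> substrate=2 bound=4 product=4
t=7: arr=0 -> substrate=2 bound=4 product=4
t=8: arr=0 -> substrate=0 bound=3 product=7
t=9: arr=3 -> substrate=2 bound=4 product=7
t=10: arr=2 -> substrate=3 bound=4 product=8
t=11: arr=0 -> substrate=3 bound=4 product=8

Answer: 8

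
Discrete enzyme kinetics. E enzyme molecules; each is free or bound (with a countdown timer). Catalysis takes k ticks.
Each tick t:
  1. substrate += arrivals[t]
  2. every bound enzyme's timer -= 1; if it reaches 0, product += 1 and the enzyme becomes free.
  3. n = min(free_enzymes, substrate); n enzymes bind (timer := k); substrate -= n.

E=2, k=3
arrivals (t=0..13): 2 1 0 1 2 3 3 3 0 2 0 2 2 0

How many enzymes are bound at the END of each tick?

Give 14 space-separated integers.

t=0: arr=2 -> substrate=0 bound=2 product=0
t=1: arr=1 -> substrate=1 bound=2 product=0
t=2: arr=0 -> substrate=1 bound=2 product=0
t=3: arr=1 -> substrate=0 bound=2 product=2
t=4: arr=2 -> substrate=2 bound=2 product=2
t=5: arr=3 -> substrate=5 bound=2 product=2
t=6: arr=3 -> substrate=6 bound=2 product=4
t=7: arr=3 -> substrate=9 bound=2 product=4
t=8: arr=0 -> substrate=9 bound=2 product=4
t=9: arr=2 -> substrate=9 bound=2 product=6
t=10: arr=0 -> substrate=9 bound=2 product=6
t=11: arr=2 -> substrate=11 bound=2 product=6
t=12: arr=2 -> substrate=11 bound=2 product=8
t=13: arr=0 -> substrate=11 bound=2 product=8

Answer: 2 2 2 2 2 2 2 2 2 2 2 2 2 2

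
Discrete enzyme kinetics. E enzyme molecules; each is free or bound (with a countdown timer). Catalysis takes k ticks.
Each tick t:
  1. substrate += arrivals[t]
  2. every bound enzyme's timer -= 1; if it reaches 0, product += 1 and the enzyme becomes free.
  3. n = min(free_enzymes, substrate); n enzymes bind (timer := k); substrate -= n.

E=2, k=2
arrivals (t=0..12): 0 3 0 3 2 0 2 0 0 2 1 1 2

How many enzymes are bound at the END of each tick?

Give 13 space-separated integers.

t=0: arr=0 -> substrate=0 bound=0 product=0
t=1: arr=3 -> substrate=1 bound=2 product=0
t=2: arr=0 -> substrate=1 bound=2 product=0
t=3: arr=3 -> substrate=2 bound=2 product=2
t=4: arr=2 -> substrate=4 bound=2 product=2
t=5: arr=0 -> substrate=2 bound=2 product=4
t=6: arr=2 -> substrate=4 bound=2 product=4
t=7: arr=0 -> substrate=2 bound=2 product=6
t=8: arr=0 -> substrate=2 bound=2 product=6
t=9: arr=2 -> substrate=2 bound=2 product=8
t=10: arr=1 -> substrate=3 bound=2 product=8
t=11: arr=1 -> substrate=2 bound=2 product=10
t=12: arr=2 -> substrate=4 bound=2 product=10

Answer: 0 2 2 2 2 2 2 2 2 2 2 2 2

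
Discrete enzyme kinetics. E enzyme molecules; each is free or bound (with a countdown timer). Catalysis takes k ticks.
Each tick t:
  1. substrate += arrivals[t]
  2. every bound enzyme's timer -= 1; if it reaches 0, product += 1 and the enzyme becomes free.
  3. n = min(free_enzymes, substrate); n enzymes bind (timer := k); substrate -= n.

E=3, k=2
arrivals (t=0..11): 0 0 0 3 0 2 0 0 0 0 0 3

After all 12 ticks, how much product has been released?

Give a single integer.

Answer: 5

Derivation:
t=0: arr=0 -> substrate=0 bound=0 product=0
t=1: arr=0 -> substrate=0 bound=0 product=0
t=2: arr=0 -> substrate=0 bound=0 product=0
t=3: arr=3 -> substrate=0 bound=3 product=0
t=4: arr=0 -> substrate=0 bound=3 product=0
t=5: arr=2 -> substrate=0 bound=2 product=3
t=6: arr=0 -> substrate=0 bound=2 product=3
t=7: arr=0 -> substrate=0 bound=0 product=5
t=8: arr=0 -> substrate=0 bound=0 product=5
t=9: arr=0 -> substrate=0 bound=0 product=5
t=10: arr=0 -> substrate=0 bound=0 product=5
t=11: arr=3 -> substrate=0 bound=3 product=5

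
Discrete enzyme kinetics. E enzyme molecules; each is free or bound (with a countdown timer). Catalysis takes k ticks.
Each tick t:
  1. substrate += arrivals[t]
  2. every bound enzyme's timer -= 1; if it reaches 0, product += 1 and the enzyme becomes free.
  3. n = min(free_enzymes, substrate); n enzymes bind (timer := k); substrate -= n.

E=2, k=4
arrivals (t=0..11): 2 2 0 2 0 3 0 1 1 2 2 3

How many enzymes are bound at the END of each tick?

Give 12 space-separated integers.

Answer: 2 2 2 2 2 2 2 2 2 2 2 2

Derivation:
t=0: arr=2 -> substrate=0 bound=2 product=0
t=1: arr=2 -> substrate=2 bound=2 product=0
t=2: arr=0 -> substrate=2 bound=2 product=0
t=3: arr=2 -> substrate=4 bound=2 product=0
t=4: arr=0 -> substrate=2 bound=2 product=2
t=5: arr=3 -> substrate=5 bound=2 product=2
t=6: arr=0 -> substrate=5 bound=2 product=2
t=7: arr=1 -> substrate=6 bound=2 product=2
t=8: arr=1 -> substrate=5 bound=2 product=4
t=9: arr=2 -> substrate=7 bound=2 product=4
t=10: arr=2 -> substrate=9 bound=2 product=4
t=11: arr=3 -> substrate=12 bound=2 product=4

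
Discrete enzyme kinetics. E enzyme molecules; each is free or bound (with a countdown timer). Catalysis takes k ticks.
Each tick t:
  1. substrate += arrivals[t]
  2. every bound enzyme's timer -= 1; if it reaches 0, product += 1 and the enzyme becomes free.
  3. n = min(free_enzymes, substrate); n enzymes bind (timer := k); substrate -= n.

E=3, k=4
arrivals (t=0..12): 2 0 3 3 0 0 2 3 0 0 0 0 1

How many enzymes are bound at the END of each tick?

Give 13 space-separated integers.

Answer: 2 2 3 3 3 3 3 3 3 3 3 3 3

Derivation:
t=0: arr=2 -> substrate=0 bound=2 product=0
t=1: arr=0 -> substrate=0 bound=2 product=0
t=2: arr=3 -> substrate=2 bound=3 product=0
t=3: arr=3 -> substrate=5 bound=3 product=0
t=4: arr=0 -> substrate=3 bound=3 product=2
t=5: arr=0 -> substrate=3 bound=3 product=2
t=6: arr=2 -> substrate=4 bound=3 product=3
t=7: arr=3 -> substrate=7 bound=3 product=3
t=8: arr=0 -> substrate=5 bound=3 product=5
t=9: arr=0 -> substrate=5 bound=3 product=5
t=10: arr=0 -> substrate=4 bound=3 product=6
t=11: arr=0 -> substrate=4 bound=3 product=6
t=12: arr=1 -> substrate=3 bound=3 product=8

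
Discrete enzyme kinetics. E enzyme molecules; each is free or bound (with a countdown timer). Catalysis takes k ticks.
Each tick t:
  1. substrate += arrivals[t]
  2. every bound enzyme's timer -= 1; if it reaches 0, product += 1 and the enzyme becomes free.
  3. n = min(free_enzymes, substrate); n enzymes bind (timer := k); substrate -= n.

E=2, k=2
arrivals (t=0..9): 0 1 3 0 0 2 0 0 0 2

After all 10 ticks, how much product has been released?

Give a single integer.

Answer: 6

Derivation:
t=0: arr=0 -> substrate=0 bound=0 product=0
t=1: arr=1 -> substrate=0 bound=1 product=0
t=2: arr=3 -> substrate=2 bound=2 product=0
t=3: arr=0 -> substrate=1 bound=2 product=1
t=4: arr=0 -> substrate=0 bound=2 product=2
t=5: arr=2 -> substrate=1 bound=2 product=3
t=6: arr=0 -> substrate=0 bound=2 product=4
t=7: arr=0 -> substrate=0 bound=1 product=5
t=8: arr=0 -> substrate=0 bound=0 product=6
t=9: arr=2 -> substrate=0 bound=2 product=6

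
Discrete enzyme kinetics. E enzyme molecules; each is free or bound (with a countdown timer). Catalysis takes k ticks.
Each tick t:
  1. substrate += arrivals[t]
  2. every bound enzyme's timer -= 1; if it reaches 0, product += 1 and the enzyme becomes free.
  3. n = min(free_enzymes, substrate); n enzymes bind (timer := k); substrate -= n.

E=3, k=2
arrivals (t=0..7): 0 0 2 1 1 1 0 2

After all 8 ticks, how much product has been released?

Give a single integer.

t=0: arr=0 -> substrate=0 bound=0 product=0
t=1: arr=0 -> substrate=0 bound=0 product=0
t=2: arr=2 -> substrate=0 bound=2 product=0
t=3: arr=1 -> substrate=0 bound=3 product=0
t=4: arr=1 -> substrate=0 bound=2 product=2
t=5: arr=1 -> substrate=0 bound=2 product=3
t=6: arr=0 -> substrate=0 bound=1 product=4
t=7: arr=2 -> substrate=0 bound=2 product=5

Answer: 5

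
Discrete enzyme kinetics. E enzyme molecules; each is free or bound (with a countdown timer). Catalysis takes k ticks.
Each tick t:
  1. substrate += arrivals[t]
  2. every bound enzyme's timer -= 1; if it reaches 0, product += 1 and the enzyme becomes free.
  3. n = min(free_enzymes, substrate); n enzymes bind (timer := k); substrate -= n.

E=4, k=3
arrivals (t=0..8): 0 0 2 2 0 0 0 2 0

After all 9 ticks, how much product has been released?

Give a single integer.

t=0: arr=0 -> substrate=0 bound=0 product=0
t=1: arr=0 -> substrate=0 bound=0 product=0
t=2: arr=2 -> substrate=0 bound=2 product=0
t=3: arr=2 -> substrate=0 bound=4 product=0
t=4: arr=0 -> substrate=0 bound=4 product=0
t=5: arr=0 -> substrate=0 bound=2 product=2
t=6: arr=0 -> substrate=0 bound=0 product=4
t=7: arr=2 -> substrate=0 bound=2 product=4
t=8: arr=0 -> substrate=0 bound=2 product=4

Answer: 4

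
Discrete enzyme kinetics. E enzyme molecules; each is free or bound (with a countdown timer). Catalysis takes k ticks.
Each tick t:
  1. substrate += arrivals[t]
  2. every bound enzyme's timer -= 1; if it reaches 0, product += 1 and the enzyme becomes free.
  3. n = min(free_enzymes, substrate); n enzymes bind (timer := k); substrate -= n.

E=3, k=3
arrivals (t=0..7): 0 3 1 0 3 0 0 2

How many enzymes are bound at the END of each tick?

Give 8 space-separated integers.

Answer: 0 3 3 3 3 3 3 3

Derivation:
t=0: arr=0 -> substrate=0 bound=0 product=0
t=1: arr=3 -> substrate=0 bound=3 product=0
t=2: arr=1 -> substrate=1 bound=3 product=0
t=3: arr=0 -> substrate=1 bound=3 product=0
t=4: arr=3 -> substrate=1 bound=3 product=3
t=5: arr=0 -> substrate=1 bound=3 product=3
t=6: arr=0 -> substrate=1 bound=3 product=3
t=7: arr=2 -> substrate=0 bound=3 product=6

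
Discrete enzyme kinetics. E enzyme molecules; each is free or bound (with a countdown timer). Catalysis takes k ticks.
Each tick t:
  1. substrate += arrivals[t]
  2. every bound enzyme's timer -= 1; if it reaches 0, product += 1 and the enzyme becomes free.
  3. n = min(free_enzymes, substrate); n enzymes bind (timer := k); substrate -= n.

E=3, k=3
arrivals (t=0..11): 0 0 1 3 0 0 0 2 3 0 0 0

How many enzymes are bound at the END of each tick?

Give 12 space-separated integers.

t=0: arr=0 -> substrate=0 bound=0 product=0
t=1: arr=0 -> substrate=0 bound=0 product=0
t=2: arr=1 -> substrate=0 bound=1 product=0
t=3: arr=3 -> substrate=1 bound=3 product=0
t=4: arr=0 -> substrate=1 bound=3 product=0
t=5: arr=0 -> substrate=0 bound=3 product=1
t=6: arr=0 -> substrate=0 bound=1 product=3
t=7: arr=2 -> substrate=0 bound=3 product=3
t=8: arr=3 -> substrate=2 bound=3 product=4
t=9: arr=0 -> substrate=2 bound=3 product=4
t=10: arr=0 -> substrate=0 bound=3 product=6
t=11: arr=0 -> substrate=0 bound=2 product=7

Answer: 0 0 1 3 3 3 1 3 3 3 3 2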